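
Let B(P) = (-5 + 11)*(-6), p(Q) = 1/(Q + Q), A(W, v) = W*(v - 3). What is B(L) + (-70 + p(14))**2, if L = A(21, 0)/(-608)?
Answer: 3809457/784 ≈ 4859.0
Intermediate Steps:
A(W, v) = W*(-3 + v)
p(Q) = 1/(2*Q)
L = 63/608 (L = (21*(-3 + 0))/(-608) = (21*(-3))*(-1/608) = -63*(-1/608) = 63/608 ≈ 0.10362)
B(P) = -36 (B(P) = 6*(-6) = -36)
B(L) + (-70 + p(14))**2 = -36 + (-70 + (1/2)/14)**2 = -36 + (-70 + (1/2)*(1/14))**2 = -36 + (-70 + 1/28)**2 = -36 + (-1959/28)**2 = -36 + 3837681/784 = 3809457/784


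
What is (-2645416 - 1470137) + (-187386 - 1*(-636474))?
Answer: -3666465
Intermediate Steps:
(-2645416 - 1470137) + (-187386 - 1*(-636474)) = -4115553 + (-187386 + 636474) = -4115553 + 449088 = -3666465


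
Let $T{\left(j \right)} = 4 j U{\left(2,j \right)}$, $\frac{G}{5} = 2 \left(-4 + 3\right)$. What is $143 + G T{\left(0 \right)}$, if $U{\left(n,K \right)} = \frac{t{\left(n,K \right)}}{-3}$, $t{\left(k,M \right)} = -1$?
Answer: $143$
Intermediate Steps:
$G = -10$ ($G = 5 \cdot 2 \left(-4 + 3\right) = 5 \cdot 2 \left(-1\right) = 5 \left(-2\right) = -10$)
$U{\left(n,K \right)} = \frac{1}{3}$ ($U{\left(n,K \right)} = - \frac{1}{-3} = \left(-1\right) \left(- \frac{1}{3}\right) = \frac{1}{3}$)
$T{\left(j \right)} = \frac{4 j}{3}$ ($T{\left(j \right)} = 4 j \frac{1}{3} = \frac{4 j}{3}$)
$143 + G T{\left(0 \right)} = 143 - 10 \cdot \frac{4}{3} \cdot 0 = 143 - 0 = 143 + 0 = 143$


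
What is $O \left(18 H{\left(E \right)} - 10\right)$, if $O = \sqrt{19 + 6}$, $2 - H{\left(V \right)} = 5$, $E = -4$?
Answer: $-320$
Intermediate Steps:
$H{\left(V \right)} = -3$ ($H{\left(V \right)} = 2 - 5 = -3$)
$O = 5$ ($O = \sqrt{25} = 5$)
$O \left(18 H{\left(E \right)} - 10\right) = 5 \left(18 \left(-3\right) - 10\right) = 5 \left(-54 - 10\right) = 5 \left(-64\right) = -320$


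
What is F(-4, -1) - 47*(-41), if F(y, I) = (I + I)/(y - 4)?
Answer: 7709/4 ≈ 1927.3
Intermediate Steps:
F(y, I) = 2*I/(-4 + y) (F(y, I) = (2*I)/(-4 + y) = 2*I/(-4 + y))
F(-4, -1) - 47*(-41) = 2*(-1)/(-4 - 4) - 47*(-41) = 2*(-1)/(-8) + 1927 = 2*(-1)*(-1/8) + 1927 = 1/4 + 1927 = 7709/4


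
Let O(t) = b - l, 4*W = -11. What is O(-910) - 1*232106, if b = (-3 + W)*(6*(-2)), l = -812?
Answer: -231225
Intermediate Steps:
W = -11/4 (W = (¼)*(-11) = -11/4 ≈ -2.7500)
b = 69 (b = (-3 - 11/4)*(6*(-2)) = -23/4*(-12) = 69)
O(t) = 881 (O(t) = 69 - 1*(-812) = 69 + 812 = 881)
O(-910) - 1*232106 = 881 - 1*232106 = 881 - 232106 = -231225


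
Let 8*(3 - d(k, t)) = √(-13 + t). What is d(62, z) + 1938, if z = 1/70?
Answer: 1941 - 3*I*√7070/560 ≈ 1941.0 - 0.45045*I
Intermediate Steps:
z = 1/70 ≈ 0.014286
d(k, t) = 3 - √(-13 + t)/8
d(62, z) + 1938 = (3 - √(-13 + 1/70)/8) + 1938 = (3 - 3*I*√7070/560) + 1938 = 1941 - 3*I*√7070/560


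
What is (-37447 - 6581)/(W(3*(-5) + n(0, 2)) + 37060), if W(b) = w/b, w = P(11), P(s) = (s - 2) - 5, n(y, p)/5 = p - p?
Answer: -165105/138974 ≈ -1.1880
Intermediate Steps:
n(y, p) = 0 (n(y, p) = 5*(p - p) = 5*0 = 0)
P(s) = -7 + s (P(s) = (-2 + s) - 5 = -7 + s)
w = 4 (w = -7 + 11 = 4)
W(b) = 4/b
(-37447 - 6581)/(W(3*(-5) + n(0, 2)) + 37060) = (-37447 - 6581)/(4/(3*(-5) + 0) + 37060) = -44028/(4/(-15 + 0) + 37060) = -44028/(4/(-15) + 37060) = -44028/(4*(-1/15) + 37060) = -44028/(-4/15 + 37060) = -44028/555896/15 = -44028*15/555896 = -165105/138974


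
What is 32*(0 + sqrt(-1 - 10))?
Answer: 32*I*sqrt(11) ≈ 106.13*I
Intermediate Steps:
32*(0 + sqrt(-1 - 10)) = 32*(0 + sqrt(-11)) = 32*(0 + I*sqrt(11)) = 32*(I*sqrt(11)) = 32*I*sqrt(11)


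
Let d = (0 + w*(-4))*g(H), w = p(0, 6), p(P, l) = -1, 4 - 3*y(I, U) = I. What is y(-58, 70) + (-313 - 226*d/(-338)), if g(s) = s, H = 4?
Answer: -142789/507 ≈ -281.64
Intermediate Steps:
y(I, U) = 4/3 - I/3
w = -1
d = 16 (d = (0 - 1*(-4))*4 = (0 + 4)*4 = 4*4 = 16)
y(-58, 70) + (-313 - 226*d/(-338)) = (4/3 - ⅓*(-58)) + (-313 - 3616/(-338)) = (4/3 + 58/3) + (-313 - 3616*(-1)/338) = 62/3 + (-313 - 226*(-8/169)) = 62/3 + (-313 + 1808/169) = 62/3 - 51089/169 = -142789/507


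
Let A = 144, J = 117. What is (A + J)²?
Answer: 68121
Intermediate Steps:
(A + J)² = (144 + 117)² = 261² = 68121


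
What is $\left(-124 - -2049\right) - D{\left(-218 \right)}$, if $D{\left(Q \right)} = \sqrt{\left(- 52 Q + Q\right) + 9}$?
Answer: $1925 - \sqrt{11127} \approx 1819.5$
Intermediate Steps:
$D{\left(Q \right)} = \sqrt{9 - 51 Q}$ ($D{\left(Q \right)} = \sqrt{- 51 Q + 9} = \sqrt{9 - 51 Q}$)
$\left(-124 - -2049\right) - D{\left(-218 \right)} = \left(-124 - -2049\right) - \sqrt{9 - -11118} = \left(-124 + 2049\right) - \sqrt{9 + 11118} = 1925 - \sqrt{11127}$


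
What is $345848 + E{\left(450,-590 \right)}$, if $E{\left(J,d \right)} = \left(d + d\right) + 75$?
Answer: $344743$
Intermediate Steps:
$E{\left(J,d \right)} = 75 + 2 d$ ($E{\left(J,d \right)} = 2 d + 75 = 75 + 2 d$)
$345848 + E{\left(450,-590 \right)} = 345848 + \left(75 + 2 \left(-590\right)\right) = 345848 + \left(75 - 1180\right) = 345848 - 1105 = 344743$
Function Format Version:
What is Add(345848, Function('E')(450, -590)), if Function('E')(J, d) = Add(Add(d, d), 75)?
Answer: 344743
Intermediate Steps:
Function('E')(J, d) = Add(75, Mul(2, d)) (Function('E')(J, d) = Add(Mul(2, d), 75) = Add(75, Mul(2, d)))
Add(345848, Function('E')(450, -590)) = Add(345848, Add(75, Mul(2, -590))) = Add(345848, Add(75, -1180)) = Add(345848, -1105) = 344743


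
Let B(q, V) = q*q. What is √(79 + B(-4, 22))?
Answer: √95 ≈ 9.7468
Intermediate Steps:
B(q, V) = q²
√(79 + B(-4, 22)) = √(79 + (-4)²) = √(79 + 16) = √95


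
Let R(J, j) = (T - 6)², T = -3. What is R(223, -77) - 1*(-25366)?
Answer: 25447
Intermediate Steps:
R(J, j) = 81 (R(J, j) = (-3 - 6)² = (-9)² = 81)
R(223, -77) - 1*(-25366) = 81 - 1*(-25366) = 81 + 25366 = 25447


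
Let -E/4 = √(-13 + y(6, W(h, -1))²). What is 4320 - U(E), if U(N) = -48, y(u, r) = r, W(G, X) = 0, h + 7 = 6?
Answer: 4368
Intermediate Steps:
h = -1 (h = -7 + 6 = -1)
E = -4*I*√13 (E = -4*√(-13 + 0²) = -4*√(-13 + 0) = -4*I*√13 ≈ -14.422*I)
4320 - U(E) = 4320 - 1*(-48) = 4320 + 48 = 4368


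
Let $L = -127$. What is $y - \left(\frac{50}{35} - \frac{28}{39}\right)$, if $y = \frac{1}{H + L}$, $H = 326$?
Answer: $- \frac{38333}{54327} \approx -0.7056$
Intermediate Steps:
$y = \frac{1}{199}$ ($y = \frac{1}{326 - 127} = \frac{1}{199} \approx 0.0050251$)
$y - \left(\frac{50}{35} - \frac{28}{39}\right) = \frac{1}{199} - \left(\frac{50}{35} - \frac{28}{39}\right) = \frac{1}{199} - \left(50 \cdot \frac{1}{35} - \frac{28}{39}\right) = \frac{1}{199} - \left(\frac{10}{7} - \frac{28}{39}\right) = \frac{1}{199} - \frac{194}{273} = - \frac{38333}{54327}$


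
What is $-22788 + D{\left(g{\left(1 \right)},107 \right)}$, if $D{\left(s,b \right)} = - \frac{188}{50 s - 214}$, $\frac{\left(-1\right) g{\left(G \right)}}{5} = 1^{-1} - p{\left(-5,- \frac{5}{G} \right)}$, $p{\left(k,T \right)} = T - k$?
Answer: $- \frac{2643361}{116} \approx -22788.0$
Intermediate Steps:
$g{\left(G \right)} = 20 - \frac{25}{G}$ ($g{\left(G \right)} = - 5 \left(1^{-1} - \left(- \frac{5}{G} - -5\right)\right) = - 5 \left(1 - \left(- \frac{5}{G} + 5\right)\right) = - 5 \left(1 - \left(5 - \frac{5}{G}\right)\right) = - 5 \left(-4 + \frac{5}{G}\right) = 20 - \frac{25}{G}$)
$D{\left(s,b \right)} = - \frac{188}{-214 + 50 s}$
$-22788 + D{\left(g{\left(1 \right)},107 \right)} = -22788 - \frac{94}{-107 + 25 \left(20 - \frac{25}{1}\right)} = -22788 - \frac{94}{-107 + 25 \left(20 - 25\right)} = -22788 - \frac{94}{-107 + 25 \left(-5\right)} = -22788 - \frac{94}{-107 - 125} = -22788 - \frac{94}{-232} = -22788 - - \frac{47}{116} = -22788 + \frac{47}{116} = - \frac{2643361}{116}$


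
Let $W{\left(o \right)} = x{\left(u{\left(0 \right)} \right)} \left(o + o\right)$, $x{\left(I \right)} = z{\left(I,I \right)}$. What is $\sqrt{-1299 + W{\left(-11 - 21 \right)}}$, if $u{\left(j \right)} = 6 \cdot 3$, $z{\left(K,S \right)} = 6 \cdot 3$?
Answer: $i \sqrt{2451} \approx 49.508 i$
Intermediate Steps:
$z{\left(K,S \right)} = 18$
$u{\left(j \right)} = 18$
$x{\left(I \right)} = 18$
$W{\left(o \right)} = 36 o$ ($W{\left(o \right)} = 18 \left(o + o\right) = 18 \cdot 2 o = 36 o$)
$\sqrt{-1299 + W{\left(-11 - 21 \right)}} = \sqrt{-1299 + 36 \left(-11 - 21\right)} = \sqrt{-1299 + 36 \left(-32\right)} = \sqrt{-1299 - 1152} = \sqrt{-2451} = i \sqrt{2451}$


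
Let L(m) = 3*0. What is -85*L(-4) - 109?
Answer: -109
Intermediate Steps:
L(m) = 0
-85*L(-4) - 109 = -85*0 - 109 = 0 - 109 = -109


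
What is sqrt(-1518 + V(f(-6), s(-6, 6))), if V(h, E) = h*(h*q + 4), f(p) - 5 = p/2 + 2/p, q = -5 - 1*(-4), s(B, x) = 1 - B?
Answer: I*sqrt(13627)/3 ≈ 38.912*I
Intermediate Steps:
q = -1 (q = -5 + 4 = -1)
f(p) = 5 + p/2 + 2/p (f(p) = 5 + (p/2 + 2/p) = 5 + p/2 + 2/p)
V(h, E) = h*(4 - h) (V(h, E) = h*(h*(-1) + 4) = h*(-h + 4) = h*(4 - h))
sqrt(-1518 + V(f(-6), s(-6, 6))) = sqrt(-1518 + (5 + (1/2)*(-6) + 2/(-6))*(4 - (5 + (1/2)*(-6) + 2/(-6)))) = sqrt(-1518 + (5 - 3 + 2*(-1/6))*(4 - (5 - 3 + 2*(-1/6)))) = sqrt(-1518 + (5 - 3 - 1/3)*(4 - (5 - 3 - 1/3))) = sqrt(-1518 + 5*(4 - 1*5/3)/3) = sqrt(-1518 + 5*(4 - 5/3)/3) = sqrt(-1518 + (5/3)*(7/3)) = sqrt(-1518 + 35/9) = sqrt(-13627/9) = I*sqrt(13627)/3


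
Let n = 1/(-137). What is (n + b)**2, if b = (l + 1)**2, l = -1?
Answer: 1/18769 ≈ 5.3279e-5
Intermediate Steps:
n = -1/137 ≈ -0.0072993
b = 0 (b = (-1 + 1)**2 = 0**2 = 0)
(n + b)**2 = (-1/137 + 0)**2 = (-1/137)**2 = 1/18769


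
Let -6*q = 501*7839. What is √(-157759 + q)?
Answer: I*√3249262/2 ≈ 901.29*I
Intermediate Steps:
q = -1309113/2 (q = -167*7839/2 = -⅙*3927339 = -1309113/2 ≈ -6.5456e+5)
√(-157759 + q) = √(-157759 - 1309113/2) = √(-1624631/2) = I*√3249262/2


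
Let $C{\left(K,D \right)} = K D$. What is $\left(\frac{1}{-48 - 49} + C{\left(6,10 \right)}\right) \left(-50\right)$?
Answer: $- \frac{290950}{97} \approx -2999.5$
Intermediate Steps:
$C{\left(K,D \right)} = D K$
$\left(\frac{1}{-48 - 49} + C{\left(6,10 \right)}\right) \left(-50\right) = \left(\frac{1}{-48 - 49} + 10 \cdot 6\right) \left(-50\right) = \left(\frac{1}{-97} + 60\right) \left(-50\right) = \left(- \frac{1}{97} + 60\right) \left(-50\right) = \frac{5819}{97} \left(-50\right) = - \frac{290950}{97}$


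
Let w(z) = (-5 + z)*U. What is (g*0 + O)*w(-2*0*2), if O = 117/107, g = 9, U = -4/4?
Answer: 585/107 ≈ 5.4673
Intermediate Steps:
U = -1 (U = -4*¼ = -1)
O = 117/107 (O = 117*(1/107) = 117/107 ≈ 1.0935)
w(z) = 5 - z (w(z) = (-5 + z)*(-1) = 5 - z)
(g*0 + O)*w(-2*0*2) = (9*0 + 117/107)*(5 - (-2*0)*2) = (0 + 117/107)*(5 - 0*2) = 117*(5 - 1*0)/107 = 117*(5 + 0)/107 = (117/107)*5 = 585/107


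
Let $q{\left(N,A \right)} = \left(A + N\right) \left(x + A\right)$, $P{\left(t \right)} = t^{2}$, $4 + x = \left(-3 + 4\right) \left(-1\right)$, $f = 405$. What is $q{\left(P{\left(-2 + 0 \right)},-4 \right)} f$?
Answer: $0$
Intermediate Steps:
$x = -5$ ($x = -4 + \left(-3 + 4\right) \left(-1\right) = -4 + 1 \left(-1\right) = -4 - 1 = -5$)
$q{\left(N,A \right)} = \left(-5 + A\right) \left(A + N\right)$ ($q{\left(N,A \right)} = \left(A + N\right) \left(-5 + A\right) = \left(-5 + A\right) \left(A + N\right)$)
$q{\left(P{\left(-2 + 0 \right)},-4 \right)} f = \left(\left(-4\right)^{2} - -20 - 5 \left(-2 + 0\right)^{2} - 4 \left(-2 + 0\right)^{2}\right) 405 = \left(16 + 20 - 5 \left(-2\right)^{2} - 4 \left(-2\right)^{2}\right) 405 = \left(16 + 20 - 20 - 16\right) 405 = 0 \cdot 405 = 0$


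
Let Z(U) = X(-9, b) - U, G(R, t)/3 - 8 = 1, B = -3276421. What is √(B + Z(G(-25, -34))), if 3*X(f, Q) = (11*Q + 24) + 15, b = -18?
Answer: I*√3276501 ≈ 1810.1*I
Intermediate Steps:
G(R, t) = 27 (G(R, t) = 24 + 3*1 = 24 + 3 = 27)
X(f, Q) = 13 + 11*Q/3 (X(f, Q) = ((11*Q + 24) + 15)/3 = ((24 + 11*Q) + 15)/3 = (39 + 11*Q)/3 = 13 + 11*Q/3)
Z(U) = -53 - U (Z(U) = (13 + (11/3)*(-18)) - U = (13 - 66) - U = -53 - U)
√(B + Z(G(-25, -34))) = √(-3276421 + (-53 - 1*27)) = √(-3276421 + (-53 - 27)) = √(-3276421 - 80) = √(-3276501) = I*√3276501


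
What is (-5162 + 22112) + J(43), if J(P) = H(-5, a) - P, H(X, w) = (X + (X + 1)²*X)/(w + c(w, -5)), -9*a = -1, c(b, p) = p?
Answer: 744673/44 ≈ 16924.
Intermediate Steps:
a = ⅑ (a = -⅑*(-1) = ⅑ ≈ 0.11111)
H(X, w) = (X + X*(1 + X)²)/(-5 + w) (H(X, w) = (X + (X + 1)²*X)/(w - 5) = (X + (1 + X)²*X)/(-5 + w) = (X + X*(1 + X)²)/(-5 + w))
J(P) = 765/44 - P (J(P) = -5*(1 + (1 - 5)²)/(-5 + ⅑) - P = -5*(1 + (-4)²)/(-44/9) - P = -5*(-9/44)*(1 + 16) - P = -5*(-9/44)*17 - P = 765/44 - P)
(-5162 + 22112) + J(43) = (-5162 + 22112) + (765/44 - 1*43) = 16950 + (765/44 - 43) = 16950 - 1127/44 = 744673/44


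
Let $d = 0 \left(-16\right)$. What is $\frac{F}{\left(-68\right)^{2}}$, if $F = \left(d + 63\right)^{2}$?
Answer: $\frac{3969}{4624} \approx 0.85835$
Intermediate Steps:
$d = 0$
$F = 3969$ ($F = \left(0 + 63\right)^{2} = 63^{2} = 3969$)
$\frac{F}{\left(-68\right)^{2}} = \frac{3969}{\left(-68\right)^{2}} = \frac{3969}{4624}$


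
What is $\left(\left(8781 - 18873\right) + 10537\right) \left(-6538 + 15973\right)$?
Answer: $4198575$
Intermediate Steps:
$\left(\left(8781 - 18873\right) + 10537\right) \left(-6538 + 15973\right) = \left(\left(8781 - 18873\right) + 10537\right) 9435 = \left(-10092 + 10537\right) 9435 = 445 \cdot 9435 = 4198575$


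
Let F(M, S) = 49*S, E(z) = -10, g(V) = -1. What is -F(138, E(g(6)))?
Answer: 490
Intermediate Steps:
-F(138, E(g(6))) = -49*(-10) = -1*(-490) = 490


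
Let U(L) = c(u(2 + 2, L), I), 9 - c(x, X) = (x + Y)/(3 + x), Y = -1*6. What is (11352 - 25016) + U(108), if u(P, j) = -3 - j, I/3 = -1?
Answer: -163873/12 ≈ -13656.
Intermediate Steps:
Y = -6
I = -3 (I = 3*(-1) = -3)
c(x, X) = 9 - (-6 + x)/(3 + x) (c(x, X) = 9 - (x - 6)/(3 + x) = 9 - (-6 + x)/(3 + x))
U(L) = -(9 - 8*L)/L (U(L) = (33 + 8*(-3 - L))/(3 + (-3 - L)) = (33 + (-24 - 8*L))/((-L)) = (-1/L)*(9 - 8*L) = -(9 - 8*L)/L)
(11352 - 25016) + U(108) = (11352 - 25016) + (8 - 9/108) = -13664 + (8 - 9*1/108) = -13664 + (8 - 1/12) = -13664 + 95/12 = -163873/12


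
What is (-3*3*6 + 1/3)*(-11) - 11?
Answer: 1738/3 ≈ 579.33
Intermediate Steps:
(-3*3*6 + 1/3)*(-11) - 11 = (-9*6 + 1/3)*(-11) - 11 = (-54 + 1/3)*(-11) - 11 = -161/3*(-11) - 11 = 1771/3 - 11 = 1738/3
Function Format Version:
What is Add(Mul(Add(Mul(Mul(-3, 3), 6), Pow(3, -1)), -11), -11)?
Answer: Rational(1738, 3) ≈ 579.33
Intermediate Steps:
Add(Mul(Add(Mul(Mul(-3, 3), 6), Pow(3, -1)), -11), -11) = Add(Mul(Add(Mul(-9, 6), Rational(1, 3)), -11), -11) = Add(Mul(Add(-54, Rational(1, 3)), -11), -11) = Add(Mul(Rational(-161, 3), -11), -11) = Add(Rational(1771, 3), -11) = Rational(1738, 3)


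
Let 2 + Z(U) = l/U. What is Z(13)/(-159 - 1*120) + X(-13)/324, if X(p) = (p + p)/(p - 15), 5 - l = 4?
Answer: 17839/1828008 ≈ 0.0097587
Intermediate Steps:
l = 1 (l = 5 - 1*4 = 5 - 4 = 1)
Z(U) = -2 + 1/U
X(p) = 2*p/(-15 + p) (X(p) = (2*p)/(-15 + p) = 2*p/(-15 + p))
Z(13)/(-159 - 1*120) + X(-13)/324 = (-2 + 1/13)/(-159 - 1*120) + (2*(-13)/(-15 - 13))/324 = (-2 + 1/13)/(-159 - 120) + (2*(-13)/(-28))*(1/324) = -25/13/(-279) + (2*(-13)*(-1/28))*(1/324) = -25/13*(-1/279) + (13/14)*(1/324) = 25/3627 + 13/4536 = 17839/1828008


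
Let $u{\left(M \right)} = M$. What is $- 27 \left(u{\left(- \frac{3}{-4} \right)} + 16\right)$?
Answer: $- \frac{1809}{4} \approx -452.25$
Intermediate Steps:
$- 27 \left(u{\left(- \frac{3}{-4} \right)} + 16\right) = - 27 \left(- \frac{3}{-4} + 16\right) = - 27 \left(\left(-3\right) \left(- \frac{1}{4}\right) + 16\right) = - 27 \left(\frac{3}{4} + 16\right) = \left(-27\right) \frac{67}{4} = - \frac{1809}{4}$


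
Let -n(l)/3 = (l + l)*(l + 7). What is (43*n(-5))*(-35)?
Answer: -90300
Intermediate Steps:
n(l) = -6*l*(7 + l) (n(l) = -3*(l + l)*(l + 7) = -3*2*l*(7 + l) = -6*l*(7 + l))
(43*n(-5))*(-35) = (43*(-6*(-5)*(7 - 5)))*(-35) = (43*(-6*(-5)*2))*(-35) = (43*60)*(-35) = 2580*(-35) = -90300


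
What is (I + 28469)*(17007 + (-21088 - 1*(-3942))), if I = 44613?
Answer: -10158398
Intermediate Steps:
(I + 28469)*(17007 + (-21088 - 1*(-3942))) = (44613 + 28469)*(17007 + (-21088 - 1*(-3942))) = 73082*(17007 + (-21088 + 3942)) = 73082*(17007 - 17146) = 73082*(-139) = -10158398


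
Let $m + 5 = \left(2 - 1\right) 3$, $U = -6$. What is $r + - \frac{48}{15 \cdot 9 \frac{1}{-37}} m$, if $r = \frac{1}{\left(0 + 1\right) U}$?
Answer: $- \frac{2383}{90} \approx -26.478$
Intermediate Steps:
$m = -2$ ($m = -5 + \left(2 - 1\right) 3 = -5 + 1 \cdot 3 = -5 + 3 = -2$)
$r = - \frac{1}{6}$ ($r = \frac{1}{\left(0 + 1\right) \left(-6\right)} = \frac{1}{1 \left(-6\right)} = \frac{1}{-6} = - \frac{1}{6} \approx -0.16667$)
$r + - \frac{48}{15 \cdot 9 \frac{1}{-37}} m = - \frac{1}{6} + - \frac{48}{15 \cdot 9 \frac{1}{-37}} \left(-2\right) = - \frac{1}{6} + - \frac{48}{135 \left(- \frac{1}{37}\right)} \left(-2\right) = - \frac{1}{6} + - \frac{48}{- \frac{135}{37}} \left(-2\right) = - \frac{1}{6} + \left(-48\right) \left(- \frac{37}{135}\right) \left(-2\right) = - \frac{1}{6} + \frac{592}{45} \left(-2\right) = - \frac{1}{6} - \frac{1184}{45} = - \frac{2383}{90}$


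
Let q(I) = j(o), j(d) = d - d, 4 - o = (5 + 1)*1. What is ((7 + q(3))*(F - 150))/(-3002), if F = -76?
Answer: 791/1501 ≈ 0.52698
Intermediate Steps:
o = -2 (o = 4 - (5 + 1) = 4 - 6 = -2)
j(d) = 0
q(I) = 0
((7 + q(3))*(F - 150))/(-3002) = ((7 + 0)*(-76 - 150))/(-3002) = (7*(-226))*(-1/3002) = -1582*(-1/3002) = 791/1501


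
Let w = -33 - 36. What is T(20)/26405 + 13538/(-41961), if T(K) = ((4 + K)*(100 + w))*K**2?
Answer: 2426024542/221596041 ≈ 10.948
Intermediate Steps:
w = -69
T(K) = K**2*(124 + 31*K) (T(K) = ((4 + K)*(100 - 69))*K**2 = ((4 + K)*31)*K**2 = (124 + 31*K)*K**2 = K**2*(124 + 31*K))
T(20)/26405 + 13538/(-41961) = (31*20**2*(4 + 20))/26405 + 13538/(-41961) = (31*400*24)*(1/26405) + 13538*(-1/41961) = 297600*(1/26405) - 13538/41961 = 59520/5281 - 13538/41961 = 2426024542/221596041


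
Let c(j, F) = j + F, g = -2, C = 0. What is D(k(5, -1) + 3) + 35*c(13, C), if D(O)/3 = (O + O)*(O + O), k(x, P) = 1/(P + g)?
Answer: 1621/3 ≈ 540.33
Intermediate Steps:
k(x, P) = 1/(-2 + P) (k(x, P) = 1/(P - 2) = 1/(-2 + P))
c(j, F) = F + j
D(O) = 12*O² (D(O) = 3*((O + O)*(O + O)) = 3*((2*O)*(2*O)) = 3*(4*O²) = 12*O²)
D(k(5, -1) + 3) + 35*c(13, C) = 12*(1/(-2 - 1) + 3)² + 35*(0 + 13) = 12*(1/(-3) + 3)² + 35*13 = 12*(-⅓ + 3)² + 455 = 12*(8/3)² + 455 = 12*(64/9) + 455 = 256/3 + 455 = 1621/3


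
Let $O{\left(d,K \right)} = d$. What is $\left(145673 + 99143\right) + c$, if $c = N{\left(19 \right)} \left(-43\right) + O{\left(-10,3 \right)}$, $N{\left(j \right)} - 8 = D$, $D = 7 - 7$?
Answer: $244462$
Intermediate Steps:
$D = 0$
$N{\left(j \right)} = 8$ ($N{\left(j \right)} = 8 + 0 = 8$)
$c = -354$ ($c = 8 \left(-43\right) - 10 = -344 - 10 = -354$)
$\left(145673 + 99143\right) + c = \left(145673 + 99143\right) - 354 = 244816 - 354 = 244462$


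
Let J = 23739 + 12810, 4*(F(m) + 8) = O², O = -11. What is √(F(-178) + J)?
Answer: √146285/2 ≈ 191.24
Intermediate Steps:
F(m) = 89/4 (F(m) = -8 + (¼)*(-11)² = -8 + (¼)*121 = -8 + 121/4 = 89/4)
J = 36549
√(F(-178) + J) = √(89/4 + 36549) = √(146285/4) = √146285/2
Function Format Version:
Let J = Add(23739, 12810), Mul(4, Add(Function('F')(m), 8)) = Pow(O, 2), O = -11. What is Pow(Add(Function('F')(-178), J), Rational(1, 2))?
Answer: Mul(Rational(1, 2), Pow(146285, Rational(1, 2))) ≈ 191.24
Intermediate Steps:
Function('F')(m) = Rational(89, 4) (Function('F')(m) = Add(-8, Mul(Rational(1, 4), Pow(-11, 2))) = Add(-8, Mul(Rational(1, 4), 121)) = Add(-8, Rational(121, 4)) = Rational(89, 4))
J = 36549
Pow(Add(Function('F')(-178), J), Rational(1, 2)) = Pow(Add(Rational(89, 4), 36549), Rational(1, 2)) = Pow(Rational(146285, 4), Rational(1, 2)) = Mul(Rational(1, 2), Pow(146285, Rational(1, 2)))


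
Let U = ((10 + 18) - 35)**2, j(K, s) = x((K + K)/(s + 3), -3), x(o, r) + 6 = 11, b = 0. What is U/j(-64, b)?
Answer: 49/5 ≈ 9.8000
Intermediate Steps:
x(o, r) = 5 (x(o, r) = -6 + 11 = 5)
j(K, s) = 5
U = 49 (U = (28 - 35)**2 = (-7)**2 = 49)
U/j(-64, b) = 49/5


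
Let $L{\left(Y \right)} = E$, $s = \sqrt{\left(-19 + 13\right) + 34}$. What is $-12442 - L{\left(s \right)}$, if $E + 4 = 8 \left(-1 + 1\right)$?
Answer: $-12438$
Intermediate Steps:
$E = -4$ ($E = -4 + 8 \left(-1 + 1\right) = -4 + 8 \cdot 0 = -4 + 0 = -4$)
$s = 2 \sqrt{7}$ ($s = \sqrt{-6 + 34} = \sqrt{28} = 2 \sqrt{7} \approx 5.2915$)
$L{\left(Y \right)} = -4$
$-12442 - L{\left(s \right)} = -12442 - -4 = -12442 + 4 = -12438$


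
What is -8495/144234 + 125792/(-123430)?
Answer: -9596010589/8901401310 ≈ -1.0780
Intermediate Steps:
-8495/144234 + 125792/(-123430) = -8495*1/144234 + 125792*(-1/123430) = -8495/144234 - 62896/61715 = -9596010589/8901401310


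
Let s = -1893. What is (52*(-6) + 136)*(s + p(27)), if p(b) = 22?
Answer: 329296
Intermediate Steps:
(52*(-6) + 136)*(s + p(27)) = (52*(-6) + 136)*(-1893 + 22) = (-312 + 136)*(-1871) = -176*(-1871) = 329296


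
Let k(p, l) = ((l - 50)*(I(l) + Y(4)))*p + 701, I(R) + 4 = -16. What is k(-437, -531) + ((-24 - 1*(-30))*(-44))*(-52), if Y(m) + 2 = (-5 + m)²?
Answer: -5317408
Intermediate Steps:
Y(m) = -2 + (-5 + m)²
I(R) = -20 (I(R) = -4 - 16 = -20)
k(p, l) = 701 + p*(1050 - 21*l) (k(p, l) = ((l - 50)*(-20 + (-2 + (-5 + 4)²)))*p + 701 = ((-50 + l)*(-20 + (-2 + (-1)²)))*p + 701 = ((-50 + l)*(-20 + (-2 + 1)))*p + 701 = ((-50 + l)*(-20 - 1))*p + 701 = ((-50 + l)*(-21))*p + 701 = (1050 - 21*l)*p + 701 = p*(1050 - 21*l) + 701 = 701 + p*(1050 - 21*l))
k(-437, -531) + ((-24 - 1*(-30))*(-44))*(-52) = (701 + 1050*(-437) - 21*(-531)*(-437)) + ((-24 - 1*(-30))*(-44))*(-52) = (701 - 458850 - 4872987) + ((-24 + 30)*(-44))*(-52) = -5331136 + (6*(-44))*(-52) = -5331136 - 264*(-52) = -5331136 + 13728 = -5317408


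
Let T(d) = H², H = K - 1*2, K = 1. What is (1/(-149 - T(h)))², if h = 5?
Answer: 1/22500 ≈ 4.4444e-5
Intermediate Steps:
H = -1 (H = 1 - 1*2 = 1 - 2 = -1)
T(d) = 1 (T(d) = (-1)² = 1)
(1/(-149 - T(h)))² = (1/(-149 - 1*1))² = (1/(-149 - 1))² = (1/(-150))² = (-1/150)² = 1/22500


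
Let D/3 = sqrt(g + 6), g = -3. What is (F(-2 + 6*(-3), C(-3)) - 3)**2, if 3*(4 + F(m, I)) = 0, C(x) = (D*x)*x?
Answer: 49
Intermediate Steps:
D = 3*sqrt(3) (D = 3*sqrt(-3 + 6) = 3*sqrt(3) ≈ 5.1962)
C(x) = 3*sqrt(3)*x**2 (C(x) = ((3*sqrt(3))*x)*x = (3*x*sqrt(3))*x = 3*sqrt(3)*x**2)
F(m, I) = -4 (F(m, I) = -4 + (1/3)*0 = -4 + 0 = -4)
(F(-2 + 6*(-3), C(-3)) - 3)**2 = (-4 - 3)**2 = (-7)**2 = 49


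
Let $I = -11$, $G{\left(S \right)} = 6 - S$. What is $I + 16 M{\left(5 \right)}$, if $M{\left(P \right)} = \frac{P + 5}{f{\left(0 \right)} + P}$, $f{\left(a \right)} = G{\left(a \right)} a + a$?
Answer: $21$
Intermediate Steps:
$f{\left(a \right)} = a + a \left(6 - a\right)$ ($f{\left(a \right)} = \left(6 - a\right) a + a = a \left(6 - a\right) + a = a + a \left(6 - a\right)$)
$M{\left(P \right)} = \frac{5 + P}{P}$ ($M{\left(P \right)} = \frac{P + 5}{0 \left(7 - 0\right) + P} = \frac{5 + P}{0 \left(7 + 0\right) + P} = \frac{5 + P}{0 \cdot 7 + P} = \frac{5 + P}{0 + P} = \frac{5 + P}{P}$)
$I + 16 M{\left(5 \right)} = -11 + 16 \frac{5 + 5}{5} = -11 + 16 \cdot \frac{1}{5} \cdot 10 = -11 + 16 \cdot 2 = -11 + 32 = 21$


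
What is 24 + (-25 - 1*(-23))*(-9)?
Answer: 42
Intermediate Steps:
24 + (-25 - 1*(-23))*(-9) = 24 + (-25 + 23)*(-9) = 24 - 2*(-9) = 24 + 18 = 42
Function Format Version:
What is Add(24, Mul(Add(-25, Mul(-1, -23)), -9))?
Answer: 42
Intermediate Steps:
Add(24, Mul(Add(-25, Mul(-1, -23)), -9)) = Add(24, Mul(Add(-25, 23), -9)) = Add(24, Mul(-2, -9)) = Add(24, 18) = 42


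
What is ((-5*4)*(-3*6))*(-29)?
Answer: -10440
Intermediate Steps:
((-5*4)*(-3*6))*(-29) = -20*(-18)*(-29) = 360*(-29) = -10440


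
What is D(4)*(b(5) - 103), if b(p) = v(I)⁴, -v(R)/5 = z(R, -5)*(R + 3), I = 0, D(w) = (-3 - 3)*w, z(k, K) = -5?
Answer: -759372528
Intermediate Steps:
D(w) = -6*w
v(R) = 75 + 25*R (v(R) = -(-25)*(R + 3) = -(-25)*(3 + R) = -5*(-15 - 5*R) = 75 + 25*R)
b(p) = 31640625 (b(p) = (75 + 25*0)⁴ = (75 + 0)⁴ = 75⁴ = 31640625)
D(4)*(b(5) - 103) = (-6*4)*(31640625 - 103) = -24*31640522 = -759372528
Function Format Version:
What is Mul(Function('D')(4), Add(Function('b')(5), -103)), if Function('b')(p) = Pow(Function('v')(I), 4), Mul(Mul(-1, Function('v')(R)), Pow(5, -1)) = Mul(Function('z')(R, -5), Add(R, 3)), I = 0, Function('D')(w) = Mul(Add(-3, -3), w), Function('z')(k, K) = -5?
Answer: -759372528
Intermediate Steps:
Function('D')(w) = Mul(-6, w)
Function('v')(R) = Add(75, Mul(25, R)) (Function('v')(R) = Mul(-5, Mul(-5, Add(R, 3))) = Mul(-5, Mul(-5, Add(3, R))) = Mul(-5, Add(-15, Mul(-5, R))) = Add(75, Mul(25, R)))
Function('b')(p) = 31640625 (Function('b')(p) = Pow(Add(75, Mul(25, 0)), 4) = Pow(Add(75, 0), 4) = Pow(75, 4) = 31640625)
Mul(Function('D')(4), Add(Function('b')(5), -103)) = Mul(Mul(-6, 4), Add(31640625, -103)) = Mul(-24, 31640522) = -759372528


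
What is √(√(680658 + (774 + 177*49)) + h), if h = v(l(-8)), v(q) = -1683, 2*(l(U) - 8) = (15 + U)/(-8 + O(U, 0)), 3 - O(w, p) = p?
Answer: √(-1683 + √690105) ≈ 29.194*I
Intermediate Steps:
O(w, p) = 3 - p
l(U) = 13/2 - U/10 (l(U) = 8 + ((15 + U)/(-8 + (3 - 1*0)))/2 = 8 + ((15 + U)/(-8 + (3 + 0)))/2 = 8 + ((15 + U)/(-8 + 3))/2 = 8 + ((15 + U)/(-5))/2 = 8 + ((15 + U)*(-⅕))/2 = 8 + (-3 - U/5)/2 = 8 + (-3/2 - U/10) = 13/2 - U/10)
h = -1683
√(√(680658 + (774 + 177*49)) + h) = √(√(680658 + (774 + 177*49)) - 1683) = √(√(680658 + (774 + 8673)) - 1683) = √(√(680658 + 9447) - 1683) = √(√690105 - 1683) = √(-1683 + √690105)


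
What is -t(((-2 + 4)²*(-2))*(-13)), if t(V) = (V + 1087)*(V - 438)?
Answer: 397794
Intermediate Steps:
t(V) = (-438 + V)*(1087 + V) (t(V) = (1087 + V)*(-438 + V) = (-438 + V)*(1087 + V))
-t(((-2 + 4)²*(-2))*(-13)) = -(-476106 + (((-2 + 4)²*(-2))*(-13))² + 649*(((-2 + 4)²*(-2))*(-13))) = -(-476106 + ((2²*(-2))*(-13))² + 649*((2²*(-2))*(-13))) = -(-476106 + ((4*(-2))*(-13))² + 649*((4*(-2))*(-13))) = -(-476106 + (-8*(-13))² + 649*(-8*(-13))) = -(-476106 + 104² + 649*104) = -(-476106 + 10816 + 67496) = -1*(-397794) = 397794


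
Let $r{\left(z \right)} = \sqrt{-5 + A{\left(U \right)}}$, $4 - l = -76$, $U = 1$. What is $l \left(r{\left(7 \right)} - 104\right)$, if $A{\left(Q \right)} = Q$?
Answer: $-8320 + 160 i \approx -8320.0 + 160.0 i$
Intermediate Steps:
$l = 80$ ($l = 4 - -76 = 4 + 76 = 80$)
$r{\left(z \right)} = 2 i$ ($r{\left(z \right)} = \sqrt{-5 + 1} = \sqrt{-4} = 2 i$)
$l \left(r{\left(7 \right)} - 104\right) = 80 \left(2 i - 104\right) = 80 \left(-104 + 2 i\right) = -8320 + 160 i$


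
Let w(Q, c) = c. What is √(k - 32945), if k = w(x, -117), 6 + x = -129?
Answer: I*√33062 ≈ 181.83*I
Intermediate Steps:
x = -135 (x = -6 - 129 = -135)
k = -117
√(k - 32945) = √(-117 - 32945) = √(-33062) = I*√33062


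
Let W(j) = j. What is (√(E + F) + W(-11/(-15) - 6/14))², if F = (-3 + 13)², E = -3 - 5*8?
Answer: 629449/11025 + 64*√57/105 ≈ 61.695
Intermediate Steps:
E = -43 (E = -3 - 40 = -43)
F = 100 (F = 10² = 100)
(√(E + F) + W(-11/(-15) - 6/14))² = (√(-43 + 100) + (-11/(-15) - 6/14))² = (√57 + (-11*(-1/15) - 6*1/14))² = (√57 + (11/15 - 3/7))² = (√57 + 32/105)² = (32/105 + √57)²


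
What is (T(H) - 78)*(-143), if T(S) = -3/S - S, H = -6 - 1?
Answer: 70642/7 ≈ 10092.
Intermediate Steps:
H = -7
T(S) = -S - 3/S
(T(H) - 78)*(-143) = ((-1*(-7) - 3/(-7)) - 78)*(-143) = ((7 - 3*(-⅐)) - 78)*(-143) = ((7 + 3/7) - 78)*(-143) = (52/7 - 78)*(-143) = -494/7*(-143) = 70642/7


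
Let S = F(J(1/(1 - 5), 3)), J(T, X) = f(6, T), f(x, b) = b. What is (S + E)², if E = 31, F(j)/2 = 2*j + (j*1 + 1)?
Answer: 3969/4 ≈ 992.25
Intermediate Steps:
J(T, X) = T
F(j) = 2 + 6*j (F(j) = 2*(2*j + (j*1 + 1)) = 2*(2*j + (j + 1)) = 2*(2*j + (1 + j)) = 2*(1 + 3*j) = 2 + 6*j)
S = ½ (S = 2 + 6/(1 - 5) = 2 + 6/(-4) = 2 + 6*(-¼) = 2 - 3/2 = ½ ≈ 0.50000)
(S + E)² = (½ + 31)² = (63/2)² = 3969/4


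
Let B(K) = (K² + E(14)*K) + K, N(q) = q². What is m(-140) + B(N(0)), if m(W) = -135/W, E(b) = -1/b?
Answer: 27/28 ≈ 0.96429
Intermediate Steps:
B(K) = K² + 13*K/14 (B(K) = (K² + (-1/14)*K) + K = (K² + (-1*1/14)*K) + K = (K² - K/14) + K = K² + 13*K/14)
m(-140) + B(N(0)) = -135/(-140) + (1/14)*0²*(13 + 14*0²) = -135*(-1/140) + (1/14)*0*(13 + 14*0) = 27/28 + (1/14)*0*(13 + 0) = 27/28 + (1/14)*0*13 = 27/28 + 0 = 27/28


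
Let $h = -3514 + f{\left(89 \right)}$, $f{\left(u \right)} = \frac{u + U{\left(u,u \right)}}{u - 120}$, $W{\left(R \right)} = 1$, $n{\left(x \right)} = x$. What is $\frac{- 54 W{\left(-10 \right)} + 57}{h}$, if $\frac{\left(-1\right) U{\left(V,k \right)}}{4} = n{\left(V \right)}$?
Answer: $- \frac{93}{108667} \approx -0.00085583$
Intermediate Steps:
$U{\left(V,k \right)} = - 4 V$
$f{\left(u \right)} = - \frac{3 u}{-120 + u}$ ($f{\left(u \right)} = \frac{u - 4 u}{u - 120} = \frac{\left(-3\right) u}{-120 + u} = - \frac{3 u}{-120 + u}$)
$h = - \frac{108667}{31}$ ($h = -3514 - \frac{267}{-120 + 89} = -3514 - \frac{267}{-31} = -3514 - 267 \left(- \frac{1}{31}\right) = -3514 + \frac{267}{31} = - \frac{108667}{31} \approx -3505.4$)
$\frac{- 54 W{\left(-10 \right)} + 57}{h} = \frac{\left(-54\right) 1 + 57}{- \frac{108667}{31}} = \left(-54 + 57\right) \left(- \frac{31}{108667}\right) = 3 \left(- \frac{31}{108667}\right) = - \frac{93}{108667}$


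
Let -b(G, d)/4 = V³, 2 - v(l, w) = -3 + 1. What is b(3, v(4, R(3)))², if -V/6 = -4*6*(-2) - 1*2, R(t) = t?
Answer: 7072524735676416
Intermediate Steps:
v(l, w) = 4 (v(l, w) = 2 - (-3 + 1) = 2 - 1*(-2) = 2 + 2 = 4)
V = -276 (V = -6*(-4*6*(-2) - 1*2) = -6*(-24*(-2) - 2) = -6*(48 - 2) = -6*46 = -276)
b(G, d) = 84098304 (b(G, d) = -4*(-276)³ = -4*(-21024576) = 84098304)
b(3, v(4, R(3)))² = 84098304² = 7072524735676416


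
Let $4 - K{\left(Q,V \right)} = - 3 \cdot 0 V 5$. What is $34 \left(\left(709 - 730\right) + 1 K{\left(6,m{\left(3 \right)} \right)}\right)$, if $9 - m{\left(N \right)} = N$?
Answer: $-578$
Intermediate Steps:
$m{\left(N \right)} = 9 - N$
$K{\left(Q,V \right)} = 4$ ($K{\left(Q,V \right)} = 4 - - 3 \cdot 0 V 5 = 4 - - 3 \cdot 0 \cdot 5 = 4 - \left(-3\right) 0 = 4 - 0 = 4 + 0 = 4$)
$34 \left(\left(709 - 730\right) + 1 K{\left(6,m{\left(3 \right)} \right)}\right) = 34 \left(\left(709 - 730\right) + 1 \cdot 4\right) = 34 \left(-21 + 4\right) = 34 \left(-17\right) = -578$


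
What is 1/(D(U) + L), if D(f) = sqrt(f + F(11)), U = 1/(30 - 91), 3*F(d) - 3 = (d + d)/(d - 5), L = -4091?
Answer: -2245959/9188217058 - 3*sqrt(73871)/9188217058 ≈ -0.00024453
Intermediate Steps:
F(d) = 1 + 2*d/(3*(-5 + d)) (F(d) = 1 + ((d + d)/(d - 5))/3 = 1 + ((2*d)/(-5 + d))/3 = 1 + (2*d/(-5 + d))/3 = 1 + 2*d/(3*(-5 + d)))
U = -1/61 (U = 1/(-61) = -1/61 ≈ -0.016393)
D(f) = sqrt(20/9 + f) (D(f) = sqrt(f + 5*(-3 + 11)/(3*(-5 + 11))) = sqrt(f + (5/3)*8/6) = sqrt(f + (5/3)*(1/6)*8) = sqrt(f + 20/9) = sqrt(20/9 + f))
1/(D(U) + L) = 1/(sqrt(20 + 9*(-1/61))/3 - 4091) = 1/(sqrt(20 - 9/61)/3 - 4091) = 1/(sqrt(1211/61)/3 - 4091) = 1/((sqrt(73871)/61)/3 - 4091) = 1/(sqrt(73871)/183 - 4091) = 1/(-4091 + sqrt(73871)/183)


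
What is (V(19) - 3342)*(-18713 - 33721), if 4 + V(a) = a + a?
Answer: 173451672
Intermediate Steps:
V(a) = -4 + 2*a (V(a) = -4 + (a + a) = -4 + 2*a)
(V(19) - 3342)*(-18713 - 33721) = ((-4 + 2*19) - 3342)*(-18713 - 33721) = ((-4 + 38) - 3342)*(-52434) = (34 - 3342)*(-52434) = -3308*(-52434) = 173451672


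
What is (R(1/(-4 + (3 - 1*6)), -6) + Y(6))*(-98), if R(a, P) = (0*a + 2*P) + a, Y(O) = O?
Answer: 602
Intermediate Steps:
R(a, P) = a + 2*P (R(a, P) = (0 + 2*P) + a = 2*P + a = a + 2*P)
(R(1/(-4 + (3 - 1*6)), -6) + Y(6))*(-98) = ((1/(-4 + (3 - 1*6)) + 2*(-6)) + 6)*(-98) = ((1/(-4 + (3 - 6)) - 12) + 6)*(-98) = ((1/(-4 - 3) - 12) + 6)*(-98) = ((1/(-7) - 12) + 6)*(-98) = ((-⅐ - 12) + 6)*(-98) = (-85/7 + 6)*(-98) = -43/7*(-98) = 602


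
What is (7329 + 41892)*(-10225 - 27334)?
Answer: -1848691539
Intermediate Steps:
(7329 + 41892)*(-10225 - 27334) = 49221*(-37559) = -1848691539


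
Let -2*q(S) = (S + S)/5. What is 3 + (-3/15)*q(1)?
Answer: 76/25 ≈ 3.0400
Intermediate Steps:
q(S) = -S/5 (q(S) = -(S + S)/(2*5) = -2*S/(2*5) = -S/5)
3 + (-3/15)*q(1) = 3 + (-3/15)*(-⅕*1) = 3 - 3*1/15*(-⅕) = 3 - ⅕*(-⅕) = 3 + 1/25 = 76/25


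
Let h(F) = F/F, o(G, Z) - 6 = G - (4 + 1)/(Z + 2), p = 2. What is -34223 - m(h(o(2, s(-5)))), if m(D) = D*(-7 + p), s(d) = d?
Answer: -34218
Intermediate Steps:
o(G, Z) = 6 + G - 5/(2 + Z) (o(G, Z) = 6 + (G - (4 + 1)/(Z + 2)) = 6 + (G - 5/(2 + Z)) = 6 + G - 5/(2 + Z))
h(F) = 1
m(D) = -5*D (m(D) = D*(-7 + 2) = D*(-5) = -5*D)
-34223 - m(h(o(2, s(-5)))) = -34223 - (-5) = -34223 - 1*(-5) = -34223 + 5 = -34218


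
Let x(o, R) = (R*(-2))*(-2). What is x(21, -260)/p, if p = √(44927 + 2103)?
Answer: -104*√47030/4703 ≈ -4.7956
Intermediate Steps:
x(o, R) = 4*R (x(o, R) = -2*R*(-2) = 4*R)
p = √47030 ≈ 216.86
x(21, -260)/p = (4*(-260))/(√47030) = -104*√47030/4703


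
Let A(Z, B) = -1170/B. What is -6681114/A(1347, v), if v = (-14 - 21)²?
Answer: 90937385/13 ≈ 6.9952e+6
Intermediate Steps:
v = 1225 (v = (-35)² = 1225)
-6681114/A(1347, v) = -6681114/((-1170/1225)) = -6681114/((-1170*1/1225)) = -6681114/(-234/245) = -6681114*(-245/234) = 90937385/13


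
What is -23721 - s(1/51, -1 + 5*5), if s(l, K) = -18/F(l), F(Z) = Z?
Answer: -22803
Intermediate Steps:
s(l, K) = -18/l
-23721 - s(1/51, -1 + 5*5) = -23721 - (-18)/(1/51) = -23721 - (-18)/1/51 = -23721 - (-18)*51 = -23721 - 1*(-918) = -23721 + 918 = -22803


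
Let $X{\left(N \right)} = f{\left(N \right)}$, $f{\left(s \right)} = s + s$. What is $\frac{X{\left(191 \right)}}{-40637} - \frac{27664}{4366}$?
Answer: $- \frac{562924890}{88710571} \approx -6.3456$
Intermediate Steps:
$f{\left(s \right)} = 2 s$
$X{\left(N \right)} = 2 N$
$\frac{X{\left(191 \right)}}{-40637} - \frac{27664}{4366} = \frac{2 \cdot 191}{-40637} - \frac{27664}{4366} = 382 \left(- \frac{1}{40637}\right) - \frac{13832}{2183} = - \frac{382}{40637} - \frac{13832}{2183} = - \frac{562924890}{88710571}$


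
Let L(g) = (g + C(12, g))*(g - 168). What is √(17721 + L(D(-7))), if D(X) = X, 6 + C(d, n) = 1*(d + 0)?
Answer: 2*√4474 ≈ 133.78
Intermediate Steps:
C(d, n) = -6 + d (C(d, n) = -6 + 1*(d + 0) = -6 + 1*d = -6 + d)
L(g) = (-168 + g)*(6 + g) (L(g) = (g + (-6 + 12))*(g - 168) = (g + 6)*(-168 + g) = (6 + g)*(-168 + g) = (-168 + g)*(6 + g))
√(17721 + L(D(-7))) = √(17721 + (-1008 + (-7)² - 162*(-7))) = √(17721 + (-1008 + 49 + 1134)) = √(17721 + 175) = √17896 = 2*√4474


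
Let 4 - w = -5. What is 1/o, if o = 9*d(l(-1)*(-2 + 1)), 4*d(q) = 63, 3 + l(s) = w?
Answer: 4/567 ≈ 0.0070547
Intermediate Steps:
w = 9 (w = 4 - 1*(-5) = 4 + 5 = 9)
l(s) = 6 (l(s) = -3 + 9 = 6)
d(q) = 63/4 (d(q) = (¼)*63 = 63/4)
o = 567/4 (o = 9*(63/4) = 567/4 ≈ 141.75)
1/o = 1/(567/4) = 4/567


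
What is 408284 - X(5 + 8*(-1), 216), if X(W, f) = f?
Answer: 408068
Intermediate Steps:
408284 - X(5 + 8*(-1), 216) = 408284 - 1*216 = 408284 - 216 = 408068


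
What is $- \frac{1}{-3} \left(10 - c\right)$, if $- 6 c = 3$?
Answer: $\frac{7}{2} \approx 3.5$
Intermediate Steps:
$c = - \frac{1}{2}$ ($c = \left(- \frac{1}{6}\right) 3 = - \frac{1}{2} \approx -0.5$)
$- \frac{1}{-3} \left(10 - c\right) = - \frac{1}{-3} \left(10 - - \frac{1}{2}\right) = \left(-1\right) \left(- \frac{1}{3}\right) \left(10 + \frac{1}{2}\right) = \frac{1}{3} \cdot \frac{21}{2} = \frac{7}{2}$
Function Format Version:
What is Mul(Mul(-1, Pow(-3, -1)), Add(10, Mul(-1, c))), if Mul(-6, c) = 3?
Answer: Rational(7, 2) ≈ 3.5000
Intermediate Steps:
c = Rational(-1, 2) (c = Mul(Rational(-1, 6), 3) = Rational(-1, 2) ≈ -0.50000)
Mul(Mul(-1, Pow(-3, -1)), Add(10, Mul(-1, c))) = Mul(Mul(-1, Pow(-3, -1)), Add(10, Mul(-1, Rational(-1, 2)))) = Mul(Mul(-1, Rational(-1, 3)), Add(10, Rational(1, 2))) = Mul(Rational(1, 3), Rational(21, 2)) = Rational(7, 2)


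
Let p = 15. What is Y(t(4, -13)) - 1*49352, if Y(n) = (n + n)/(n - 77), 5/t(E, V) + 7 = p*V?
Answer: -767867758/15559 ≈ -49352.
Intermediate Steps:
t(E, V) = 5/(-7 + 15*V)
Y(n) = 2*n/(-77 + n) (Y(n) = (2*n)/(-77 + n) = 2*n/(-77 + n))
Y(t(4, -13)) - 1*49352 = 2*(5/(-7 + 15*(-13)))/(-77 + 5/(-7 + 15*(-13))) - 1*49352 = 2*(5/(-7 - 195))/(-77 + 5/(-7 - 195)) - 49352 = 2*(5/(-202))/(-77 + 5/(-202)) - 49352 = 2*(5*(-1/202))/(-77 + 5*(-1/202)) - 49352 = 2*(-5/202)/(-77 - 5/202) - 49352 = 2*(-5/202)/(-15559/202) - 49352 = 2*(-5/202)*(-202/15559) - 49352 = 10/15559 - 49352 = -767867758/15559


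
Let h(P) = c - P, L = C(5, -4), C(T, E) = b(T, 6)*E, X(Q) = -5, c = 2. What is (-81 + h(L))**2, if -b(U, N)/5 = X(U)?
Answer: 441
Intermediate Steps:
b(U, N) = 25 (b(U, N) = -5*(-5) = 25)
C(T, E) = 25*E
L = -100 (L = 25*(-4) = -100)
h(P) = 2 - P
(-81 + h(L))**2 = (-81 + (2 - 1*(-100)))**2 = (-81 + (2 + 100))**2 = (-81 + 102)**2 = 21**2 = 441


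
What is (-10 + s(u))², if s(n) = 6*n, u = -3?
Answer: 784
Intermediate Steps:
(-10 + s(u))² = (-10 + 6*(-3))² = (-10 - 18)² = (-28)² = 784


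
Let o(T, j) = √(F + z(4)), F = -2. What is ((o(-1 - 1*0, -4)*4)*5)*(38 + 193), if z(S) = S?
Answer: 4620*√2 ≈ 6533.7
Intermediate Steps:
o(T, j) = √2 (o(T, j) = √(-2 + 4) = √2)
((o(-1 - 1*0, -4)*4)*5)*(38 + 193) = ((√2*4)*5)*(38 + 193) = ((4*√2)*5)*231 = (20*√2)*231 = 4620*√2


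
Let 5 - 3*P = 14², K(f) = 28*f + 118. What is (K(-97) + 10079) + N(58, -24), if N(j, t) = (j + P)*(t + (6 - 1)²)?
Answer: 22426/3 ≈ 7475.3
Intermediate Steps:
K(f) = 118 + 28*f
P = -191/3 (P = 5/3 - ⅓*14² = 5/3 - ⅓*196 = 5/3 - 196/3 = -191/3 ≈ -63.667)
N(j, t) = (25 + t)*(-191/3 + j) (N(j, t) = (j - 191/3)*(t + (6 - 1)²) = (-191/3 + j)*(t + 5²) = (-191/3 + j)*(t + 25) = (-191/3 + j)*(25 + t) = (25 + t)*(-191/3 + j))
(K(-97) + 10079) + N(58, -24) = ((118 + 28*(-97)) + 10079) + (-4775/3 + 25*58 - 191/3*(-24) + 58*(-24)) = ((118 - 2716) + 10079) + (-4775/3 + 1450 + 1528 - 1392) = (-2598 + 10079) - 17/3 = 7481 - 17/3 = 22426/3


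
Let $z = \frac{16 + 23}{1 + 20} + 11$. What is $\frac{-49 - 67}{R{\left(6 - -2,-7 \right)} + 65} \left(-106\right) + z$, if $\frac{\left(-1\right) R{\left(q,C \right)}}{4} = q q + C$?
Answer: $- \frac{71402}{1141} \approx -62.578$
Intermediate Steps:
$R{\left(q,C \right)} = - 4 C - 4 q^{2}$ ($R{\left(q,C \right)} = - 4 \left(q q + C\right) = - 4 \left(q^{2} + C\right) = - 4 \left(C + q^{2}\right) = - 4 C - 4 q^{2}$)
$z = \frac{90}{7}$ ($z = \frac{39}{21} + 11 = 39 \cdot \frac{1}{21} + 11 = \frac{13}{7} + 11 = \frac{90}{7} \approx 12.857$)
$\frac{-49 - 67}{R{\left(6 - -2,-7 \right)} + 65} \left(-106\right) + z = \frac{-49 - 67}{\left(\left(-4\right) \left(-7\right) - 4 \left(6 - -2\right)^{2}\right) + 65} \left(-106\right) + \frac{90}{7} = - \frac{116}{\left(28 - 4 \left(6 + 2\right)^{2}\right) + 65} \left(-106\right) + \frac{90}{7} = - \frac{116}{\left(28 - 4 \cdot 8^{2}\right) + 65} \left(-106\right) + \frac{90}{7} = - \frac{116}{\left(28 - 256\right) + 65} \left(-106\right) + \frac{90}{7} = - \frac{116}{-228 + 65} \left(-106\right) + \frac{90}{7} = - \frac{116}{-163} \left(-106\right) + \frac{90}{7} = \left(-116\right) \left(- \frac{1}{163}\right) \left(-106\right) + \frac{90}{7} = \frac{116}{163} \left(-106\right) + \frac{90}{7} = - \frac{12296}{163} + \frac{90}{7} = - \frac{71402}{1141}$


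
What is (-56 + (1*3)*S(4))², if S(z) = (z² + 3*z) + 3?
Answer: 1369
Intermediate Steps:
S(z) = 3 + z² + 3*z
(-56 + (1*3)*S(4))² = (-56 + (1*3)*(3 + 4² + 3*4))² = (-56 + 3*(3 + 16 + 12))² = (-56 + 3*31)² = (-56 + 93)² = 37² = 1369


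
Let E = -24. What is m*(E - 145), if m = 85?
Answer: -14365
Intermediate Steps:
m*(E - 145) = 85*(-24 - 145) = 85*(-169) = -14365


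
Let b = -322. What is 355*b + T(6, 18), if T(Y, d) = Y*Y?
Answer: -114274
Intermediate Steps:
T(Y, d) = Y²
355*b + T(6, 18) = 355*(-322) + 6² = -114310 + 36 = -114274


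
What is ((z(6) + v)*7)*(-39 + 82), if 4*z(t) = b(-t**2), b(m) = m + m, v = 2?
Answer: -4816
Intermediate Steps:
b(m) = 2*m
z(t) = -t**2/2 (z(t) = (2*(-t**2))/4 = (-2*t**2)/4 = -t**2/2)
((z(6) + v)*7)*(-39 + 82) = ((-1/2*6**2 + 2)*7)*(-39 + 82) = ((-1/2*36 + 2)*7)*43 = ((-18 + 2)*7)*43 = -16*7*43 = -112*43 = -4816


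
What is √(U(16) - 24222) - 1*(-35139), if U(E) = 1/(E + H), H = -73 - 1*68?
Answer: 35139 + I*√15138755/25 ≈ 35139.0 + 155.63*I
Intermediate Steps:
H = -141 (H = -73 - 68 = -141)
U(E) = 1/(-141 + E) (U(E) = 1/(E - 141) = 1/(-141 + E))
√(U(16) - 24222) - 1*(-35139) = √(1/(-141 + 16) - 24222) - 1*(-35139) = √(1/(-125) - 24222) + 35139 = √(-1/125 - 24222) + 35139 = √(-3027751/125) + 35139 = I*√15138755/25 + 35139 = 35139 + I*√15138755/25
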